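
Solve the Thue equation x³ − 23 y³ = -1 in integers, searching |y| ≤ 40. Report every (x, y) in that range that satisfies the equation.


The equation is x³ - 23y³ = -1. For fixed y, x³ = 23·y³ − 1, so a solution requires the RHS to be a perfect cube.
Strategy: iterate y from -40 to 40, compute RHS = 23·y³ − 1, and check whether it is a (positive or negative) perfect cube.
Check small values of y:
  y = 0: RHS = -1 = (-1)³ ⇒ x = -1 works.
  y = 1: RHS = 22 is not a perfect cube.
  y = -1: RHS = -24 is not a perfect cube.
  y = 2: RHS = 183 is not a perfect cube.
  y = -2: RHS = -185 is not a perfect cube.
  y = 3: RHS = 620 is not a perfect cube.
  y = -3: RHS = -622 is not a perfect cube.
Continuing the search up to |y| = 40 finds no further solutions beyond those listed.
Collected solutions: (-1, 0).

Solutions (with |y| ≤ 40): (-1, 0).


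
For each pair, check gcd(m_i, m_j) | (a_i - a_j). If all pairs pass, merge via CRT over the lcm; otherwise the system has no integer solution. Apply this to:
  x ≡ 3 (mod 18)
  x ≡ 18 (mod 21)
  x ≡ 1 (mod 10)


Moduli 18, 21, 10 are not pairwise coprime, so CRT works modulo lcm(m_i) when all pairwise compatibility conditions hold.
Pairwise compatibility: gcd(m_i, m_j) must divide a_i - a_j for every pair.
Merge one congruence at a time:
  Start: x ≡ 3 (mod 18).
  Combine with x ≡ 18 (mod 21): gcd(18, 21) = 3; 18 - 3 = 15, which IS divisible by 3, so compatible.
    Write x = 3 + 18·t and substitute into x ≡ 18 (mod 21): 18·t ≡ 18 − 3 = 15 (mod 21).
    Divide the congruence (and modulus) by g = 3: 6·t ≡ 5 (mod 7).
    The inverse of 6 mod 7 is 6 (since 6·6 = 36 = 5·7 + 1), so t ≡ 6·5 = 30 ≡ 2 (mod 7).
    Then x = 3 + 18·2 = 39, valid modulo lcm(18, 21) = 126: x ≡ 39 (mod 126).
  Combine with x ≡ 1 (mod 10): gcd(126, 10) = 2; 1 - 39 = -38, which IS divisible by 2, so compatible.
    Write x = 39 + 126·t and substitute into x ≡ 1 (mod 10): 126·t ≡ 1 − 39 = -38 (mod 10).
    Divide the congruence (and modulus) by g = 2: 63·t ≡ -19 (mod 5).
    Reduce coefficients mod 5: 3·t ≡ 1 (mod 5).
    The inverse of 3 mod 5 is 2 (since 3·2 = 6 = 1·5 + 1), so t ≡ 2·1 = 2 ≡ 2 (mod 5).
    Then x = 39 + 126·2 = 291, valid modulo lcm(126, 10) = 630: x ≡ 291 (mod 630).
Verify: 291 mod 18 = 3, 291 mod 21 = 18, 291 mod 10 = 1.

x ≡ 291 (mod 630).


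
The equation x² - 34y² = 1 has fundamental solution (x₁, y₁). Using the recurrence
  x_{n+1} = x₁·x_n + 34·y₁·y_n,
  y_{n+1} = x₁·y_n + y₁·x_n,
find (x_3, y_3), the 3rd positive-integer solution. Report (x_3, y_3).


Step 1: Find the fundamental solution (x₁, y₁) of x² - 34y² = 1.
  Expand √34 as a continued fraction. a₀ = ⌊√34⌋ = 5; iterate m_{k+1} = d_k·a_k − m_k, d_{k+1} = (34 − m_{k+1}²)/d_k, a_{k+1} = ⌊(a₀ + m_{k+1})/d_{k+1}⌋ (starting m₀ = 0, d₀ = 1), with convergents p_k = a_k·p_{k-1} + p_{k-2}, q_k = a_k·q_{k-1} + q_{k-2} (p₋₁ = 1, q₋₁ = 0):
  k = 0: a₀ = 5; p₀/q₀ = 5/1; p₀² − 34·q₀² = 25 − 34 = -9.
  k = 1: m = 5, d = 9, a = ⌊(5 + 5)/9⌋ = 1; p/q = (1·5 + 1)/(1·1 + 0) = 6/1; p² − 34·q² = 36 − 34 = 2.
  k = 2: m = 4, d = 2, a = ⌊(5 + 4)/2⌋ = 4; p/q = (4·6 + 5)/(4·1 + 1) = 29/5; p² − 34·q² = 841 − 850 = -9.
  k = 3: m = 4, d = 9, a = ⌊(5 + 4)/9⌋ = 1; p/q = (1·29 + 6)/(1·5 + 1) = 35/6; p² − 34·q² = 1225 − 1224 = 1.
  The first convergent with p² − 34·q² = 1 gives the fundamental solution (x₁, y₁) = (35, 6).
Step 2: Apply the recurrence (x_{n+1}, y_{n+1}) = (x₁x_n + 34y₁y_n, x₁y_n + y₁x_n) repeatedly.
  From (x_1, y_1) = (35, 6): x_2 = 35·35 + 34·6·6 = 2449; y_2 = 35·6 + 6·35 = 420.
  From (x_2, y_2) = (2449, 420): x_3 = 35·2449 + 34·6·420 = 171395; y_3 = 35·420 + 6·2449 = 29394.
Step 3: Verify x_3² - 34·y_3² = 29376246025 - 29376246024 = 1 (should be 1). ✓

(x_1, y_1) = (35, 6); (x_3, y_3) = (171395, 29394).


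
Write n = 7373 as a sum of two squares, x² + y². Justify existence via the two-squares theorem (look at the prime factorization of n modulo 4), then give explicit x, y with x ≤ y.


Step 1: Factor n = 7373 = 73 · 101.
Step 2: Check the mod-4 condition on each prime factor: 73 ≡ 1 (mod 4), exponent 1; 101 ≡ 1 (mod 4), exponent 1.
All primes ≡ 3 (mod 4) appear to even exponent (or don't appear), so by the two-squares theorem n IS expressible as a sum of two squares.
Step 3: Build a representation. Here n = 73 · 101 is a product of primes ≡ 1 (mod 4). Each prime p ≡ 1 (mod 4) is itself a sum of two squares; find a² by testing p − a² for a perfect square:
  73: 73 − 1² = 72, 73 − 2² = 69, 73 − 3² = 64 = 8² ⇒ 73 = 3² + 8².
  101: 101 − 1² = 100 = 10² ⇒ 101 = 1² + 10².
  Combine using the Brahmagupta–Fibonacci identity (a² + b²)(c² + d²) = (ac − bd)² + (ad + bc)² = (ac + bd)² + (ad − bc)²:
  73 · 101 = 7373: from (3² + 8²)(1² + 10²), take (3·1 − 8·10, 3·10 + 8·1) = (3 − 80, 30 + 8) = (-77, 38); dropping signs (only squares matter) gives (77, 38); check 77² + 38² = 5929 + 1444 = 7373 ✓.
Step 4: Order so x ≤ y and verify: 38² + 77² = 1444 + 5929 = 7373 = n. ✓

n = 7373 = 38² + 77² (one valid representation with x ≤ y).


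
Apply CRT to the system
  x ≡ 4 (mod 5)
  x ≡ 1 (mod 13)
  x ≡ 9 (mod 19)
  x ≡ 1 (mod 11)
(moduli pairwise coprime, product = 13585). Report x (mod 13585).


Product of moduli M = 5 · 13 · 19 · 11 = 13585.
Merge one congruence at a time:
  Start: x ≡ 4 (mod 5).
  Combine with x ≡ 1 (mod 13); new modulus lcm = 65.
    Write x = 4 + 5·t and substitute into x ≡ 1 (mod 13): 5·t ≡ 1 − 4 = -3 (mod 13).
    Reduce coefficients mod 13: 5·t ≡ 10 (mod 13).
    The inverse of 5 mod 13 is 8 (since 5·8 = 40 = 3·13 + 1), so t ≡ 8·10 = 80 ≡ 2 (mod 13).
    Then x = 4 + 5·2 = 14, valid modulo lcm(5, 13) = 65: x ≡ 14 (mod 65).
  Combine with x ≡ 9 (mod 19); new modulus lcm = 1235.
    Write x = 14 + 65·t and substitute into x ≡ 9 (mod 19): 65·t ≡ 9 − 14 = -5 (mod 19).
    Reduce coefficients mod 19: 8·t ≡ 14 (mod 19).
    The inverse of 8 mod 19 is 12 (since 8·12 = 96 = 5·19 + 1), so t ≡ 12·14 = 168 ≡ 16 (mod 19).
    Then x = 14 + 65·16 = 1054, valid modulo lcm(65, 19) = 1235: x ≡ 1054 (mod 1235).
  Combine with x ≡ 1 (mod 11); new modulus lcm = 13585.
    Write x = 1054 + 1235·t and substitute into x ≡ 1 (mod 11): 1235·t ≡ 1 − 1054 = -1053 (mod 11).
    Reduce coefficients mod 11: 3·t ≡ 3 (mod 11).
    The inverse of 3 mod 11 is 4 (since 3·4 = 12 = 1·11 + 1), so t ≡ 4·3 = 12 ≡ 1 (mod 11).
    Then x = 1054 + 1235·1 = 2289, valid modulo lcm(1235, 11) = 13585: x ≡ 2289 (mod 13585).
Verify against each original: 2289 mod 5 = 4, 2289 mod 13 = 1, 2289 mod 19 = 9, 2289 mod 11 = 1.

x ≡ 2289 (mod 13585).


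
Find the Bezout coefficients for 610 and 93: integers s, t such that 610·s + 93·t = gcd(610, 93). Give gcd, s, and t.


Euclidean algorithm on (610, 93) — divide until remainder is 0:
  610 = 6 · 93 + 52
  93 = 1 · 52 + 41
  52 = 1 · 41 + 11
  41 = 3 · 11 + 8
  11 = 1 · 8 + 3
  8 = 2 · 3 + 2
  3 = 1 · 2 + 1
  2 = 2 · 1 + 0
gcd(610, 93) = 1.
Track Bezout coefficients alongside the remainders: start with r₀ = 610 = a·1 + b·0 (s = 1, t = 0) and r₁ = 93 = a·0 + b·1 (s = 0, t = 1); each new remainder r_{k+1} = r_{k-1} − q_k·r_k inherits s_{k+1} = s_{k-1} − q_k·s_k, t_{k+1} = t_{k-1} − q_k·t_k, so r_k = a·s_k + b·t_k at every step:
  q = 6: r = 52, s = 1 − 6·0 = 1, t = 0 − 6·1 = -6  (check: 610·1 + 93·(-6) = 52)
  q = 1: r = 41, s = 0 − 1·1 = -1, t = 1 − 1·(-6) = 7  (check: 610·(-1) + 93·7 = 41)
  q = 1: r = 11, s = 1 − 1·(-1) = 2, t = -6 − 1·7 = -13  (check: 610·2 + 93·(-13) = 11)
  q = 3: r = 8, s = -1 − 3·2 = -7, t = 7 − 3·(-13) = 46  (check: 610·(-7) + 93·46 = 8)
  q = 1: r = 3, s = 2 − 1·(-7) = 9, t = -13 − 1·46 = -59  (check: 610·9 + 93·(-59) = 3)
  q = 2: r = 2, s = -7 − 2·9 = -25, t = 46 − 2·(-59) = 164  (check: 610·(-25) + 93·164 = 2)
  q = 1: r = 1, s = 9 − 1·(-25) = 34, t = -59 − 1·164 = -223  (check: 610·34 + 93·(-223) = 1)
The row with r = 1 (the gcd) gives the Bezout coefficients s = 34, t = -223.
Result: 610 · (34) + 93 · (-223) = 1.

gcd(610, 93) = 1; s = 34, t = -223 (check: 610·34 + 93·(-223) = 1).


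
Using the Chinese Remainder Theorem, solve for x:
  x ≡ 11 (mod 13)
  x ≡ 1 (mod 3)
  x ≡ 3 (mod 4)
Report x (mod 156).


Moduli 13, 3, 4 are pairwise coprime; by CRT there is a unique solution modulo M = 13 · 3 · 4 = 156.
Solve pairwise, accumulating the modulus:
  Start with x ≡ 11 (mod 13).
  Combine with x ≡ 1 (mod 3): since gcd(13, 3) = 1, we get a unique residue mod 39.
    Write x = 11 + 13·t and substitute into x ≡ 1 (mod 3): 13·t ≡ 1 − 11 = -10 (mod 3).
    Reduce coefficients mod 3: 1·t ≡ 2 (mod 3).
    So t ≡ 2 (mod 3).
    Then x = 11 + 13·2 = 37, valid modulo lcm(13, 3) = 39: x ≡ 37 (mod 39).
  Combine with x ≡ 3 (mod 4): since gcd(39, 4) = 1, we get a unique residue mod 156.
    Write x = 37 + 39·t and substitute into x ≡ 3 (mod 4): 39·t ≡ 3 − 37 = -34 (mod 4).
    Reduce coefficients mod 4: 3·t ≡ 2 (mod 4).
    The inverse of 3 mod 4 is 3 (since 3·3 = 9 = 2·4 + 1), so t ≡ 3·2 = 6 ≡ 2 (mod 4).
    Then x = 37 + 39·2 = 115, valid modulo lcm(39, 4) = 156: x ≡ 115 (mod 156).
Verify: 115 mod 13 = 11 ✓, 115 mod 3 = 1 ✓, 115 mod 4 = 3 ✓.

x ≡ 115 (mod 156).


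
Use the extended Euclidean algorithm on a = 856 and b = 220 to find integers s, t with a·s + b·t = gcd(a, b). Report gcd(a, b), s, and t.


Euclidean algorithm on (856, 220) — divide until remainder is 0:
  856 = 3 · 220 + 196
  220 = 1 · 196 + 24
  196 = 8 · 24 + 4
  24 = 6 · 4 + 0
gcd(856, 220) = 4.
Track Bezout coefficients alongside the remainders: start with r₀ = 856 = a·1 + b·0 (s = 1, t = 0) and r₁ = 220 = a·0 + b·1 (s = 0, t = 1); each new remainder r_{k+1} = r_{k-1} − q_k·r_k inherits s_{k+1} = s_{k-1} − q_k·s_k, t_{k+1} = t_{k-1} − q_k·t_k, so r_k = a·s_k + b·t_k at every step:
  q = 3: r = 196, s = 1 − 3·0 = 1, t = 0 − 3·1 = -3  (check: 856·1 + 220·(-3) = 196)
  q = 1: r = 24, s = 0 − 1·1 = -1, t = 1 − 1·(-3) = 4  (check: 856·(-1) + 220·4 = 24)
  q = 8: r = 4, s = 1 − 8·(-1) = 9, t = -3 − 8·4 = -35  (check: 856·9 + 220·(-35) = 4)
The row with r = 4 (the gcd) gives the Bezout coefficients s = 9, t = -35.
Result: 856 · (9) + 220 · (-35) = 4.

gcd(856, 220) = 4; s = 9, t = -35 (check: 856·9 + 220·(-35) = 4).


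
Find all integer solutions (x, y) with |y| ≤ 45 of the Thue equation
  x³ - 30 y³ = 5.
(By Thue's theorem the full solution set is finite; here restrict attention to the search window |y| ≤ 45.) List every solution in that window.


The equation is x³ - 30y³ = 5. For fixed y, x³ = 30·y³ + 5, so a solution requires the RHS to be a perfect cube.
Strategy: iterate y from -45 to 45, compute RHS = 30·y³ + 5, and check whether it is a (positive or negative) perfect cube.
Check small values of y:
  y = 0: RHS = 5 is not a perfect cube.
  y = 1: RHS = 35 is not a perfect cube.
  y = -1: RHS = -25 is not a perfect cube.
  y = 2: RHS = 245 is not a perfect cube.
  y = -2: RHS = -235 is not a perfect cube.
  y = 3: RHS = 815 is not a perfect cube.
  y = -3: RHS = -805 is not a perfect cube.
Continuing the search up to |y| = 45 finds no solutions either.
No (x, y) in the scanned range satisfies the equation.

No integer solutions with |y| ≤ 45.


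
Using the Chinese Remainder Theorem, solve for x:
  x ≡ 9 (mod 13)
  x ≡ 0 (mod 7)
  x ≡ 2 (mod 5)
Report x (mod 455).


Moduli 13, 7, 5 are pairwise coprime; by CRT there is a unique solution modulo M = 13 · 7 · 5 = 455.
Solve pairwise, accumulating the modulus:
  Start with x ≡ 9 (mod 13).
  Combine with x ≡ 0 (mod 7): since gcd(13, 7) = 1, we get a unique residue mod 91.
    Write x = 9 + 13·t and substitute into x ≡ 0 (mod 7): 13·t ≡ 0 − 9 = -9 (mod 7).
    Reduce coefficients mod 7: 6·t ≡ 5 (mod 7).
    The inverse of 6 mod 7 is 6 (since 6·6 = 36 = 5·7 + 1), so t ≡ 6·5 = 30 ≡ 2 (mod 7).
    Then x = 9 + 13·2 = 35, valid modulo lcm(13, 7) = 91: x ≡ 35 (mod 91).
  Combine with x ≡ 2 (mod 5): since gcd(91, 5) = 1, we get a unique residue mod 455.
    Write x = 35 + 91·t and substitute into x ≡ 2 (mod 5): 91·t ≡ 2 − 35 = -33 (mod 5).
    Reduce coefficients mod 5: 1·t ≡ 2 (mod 5).
    So t ≡ 2 (mod 5).
    Then x = 35 + 91·2 = 217, valid modulo lcm(91, 5) = 455: x ≡ 217 (mod 455).
Verify: 217 mod 13 = 9 ✓, 217 mod 7 = 0 ✓, 217 mod 5 = 2 ✓.

x ≡ 217 (mod 455).


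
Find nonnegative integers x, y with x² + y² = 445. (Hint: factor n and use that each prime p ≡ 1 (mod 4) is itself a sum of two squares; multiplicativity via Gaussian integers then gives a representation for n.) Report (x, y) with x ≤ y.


Step 1: Factor n = 445 = 5 · 89.
Step 2: Check the mod-4 condition on each prime factor: 5 ≡ 1 (mod 4), exponent 1; 89 ≡ 1 (mod 4), exponent 1.
All primes ≡ 3 (mod 4) appear to even exponent (or don't appear), so by the two-squares theorem n IS expressible as a sum of two squares.
Step 3: Build a representation. Here n = 5 · 89 is a product of primes ≡ 1 (mod 4). Each prime p ≡ 1 (mod 4) is itself a sum of two squares; find a² by testing p − a² for a perfect square:
  5: 5 − 1² = 4 = 2² ⇒ 5 = 1² + 2².
  89: 89 − 1² = 88, 89 − 2² = 85, 89 − 3² = 80, 89 − 4² = 73, 89 − 5² = 64 = 8² ⇒ 89 = 5² + 8².
  Combine using the Brahmagupta–Fibonacci identity (a² + b²)(c² + d²) = (ac − bd)² + (ad + bc)² = (ac + bd)² + (ad − bc)²:
  5 · 89 = 445: from (1² + 2²)(5² + 8²), take (1·5 − 2·8, 1·8 + 2·5) = (5 − 16, 8 + 10) = (-11, 18); dropping signs (only squares matter) gives (11, 18); check 11² + 18² = 121 + 324 = 445 ✓.
Step 4: Order so x ≤ y and verify: 11² + 18² = 121 + 324 = 445 = n. ✓

n = 445 = 11² + 18² (one valid representation with x ≤ y).


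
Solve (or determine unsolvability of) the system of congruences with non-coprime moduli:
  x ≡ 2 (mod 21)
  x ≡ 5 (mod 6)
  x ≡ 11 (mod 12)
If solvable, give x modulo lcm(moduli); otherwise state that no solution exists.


Moduli 21, 6, 12 are not pairwise coprime, so CRT works modulo lcm(m_i) when all pairwise compatibility conditions hold.
Pairwise compatibility: gcd(m_i, m_j) must divide a_i - a_j for every pair.
Merge one congruence at a time:
  Start: x ≡ 2 (mod 21).
  Combine with x ≡ 5 (mod 6): gcd(21, 6) = 3; 5 - 2 = 3, which IS divisible by 3, so compatible.
    Write x = 2 + 21·t and substitute into x ≡ 5 (mod 6): 21·t ≡ 5 − 2 = 3 (mod 6).
    Divide the congruence (and modulus) by g = 3: 7·t ≡ 1 (mod 2).
    Reduce coefficients mod 2: 1·t ≡ 1 (mod 2).
    So t ≡ 1 (mod 2).
    Then x = 2 + 21·1 = 23, valid modulo lcm(21, 6) = 42: x ≡ 23 (mod 42).
  Combine with x ≡ 11 (mod 12): gcd(42, 12) = 6; 11 - 23 = -12, which IS divisible by 6, so compatible.
    Write x = 23 + 42·t and substitute into x ≡ 11 (mod 12): 42·t ≡ 11 − 23 = -12 (mod 12).
    Divide the congruence (and modulus) by g = 6: 7·t ≡ -2 (mod 2).
    Reduce coefficients mod 2: 1·t ≡ 0 (mod 2).
    So t ≡ 0 (mod 2).
    Then x = 23 + 42·0 = 23, valid modulo lcm(42, 12) = 84: x ≡ 23 (mod 84).
Verify: 23 mod 21 = 2, 23 mod 6 = 5, 23 mod 12 = 11.

x ≡ 23 (mod 84).


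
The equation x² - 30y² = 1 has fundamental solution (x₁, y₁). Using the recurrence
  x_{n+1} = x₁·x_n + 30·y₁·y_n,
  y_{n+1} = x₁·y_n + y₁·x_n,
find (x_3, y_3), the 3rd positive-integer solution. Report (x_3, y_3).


Step 1: Find the fundamental solution (x₁, y₁) of x² - 30y² = 1.
  Expand √30 as a continued fraction. a₀ = ⌊√30⌋ = 5; iterate m_{k+1} = d_k·a_k − m_k, d_{k+1} = (30 − m_{k+1}²)/d_k, a_{k+1} = ⌊(a₀ + m_{k+1})/d_{k+1}⌋ (starting m₀ = 0, d₀ = 1), with convergents p_k = a_k·p_{k-1} + p_{k-2}, q_k = a_k·q_{k-1} + q_{k-2} (p₋₁ = 1, q₋₁ = 0):
  k = 0: a₀ = 5; p₀/q₀ = 5/1; p₀² − 30·q₀² = 25 − 30 = -5.
  k = 1: m = 5, d = 5, a = ⌊(5 + 5)/5⌋ = 2; p/q = (2·5 + 1)/(2·1 + 0) = 11/2; p² − 30·q² = 121 − 120 = 1.
  The first convergent with p² − 30·q² = 1 gives the fundamental solution (x₁, y₁) = (11, 2).
Step 2: Apply the recurrence (x_{n+1}, y_{n+1}) = (x₁x_n + 30y₁y_n, x₁y_n + y₁x_n) repeatedly.
  From (x_1, y_1) = (11, 2): x_2 = 11·11 + 30·2·2 = 241; y_2 = 11·2 + 2·11 = 44.
  From (x_2, y_2) = (241, 44): x_3 = 11·241 + 30·2·44 = 5291; y_3 = 11·44 + 2·241 = 966.
Step 3: Verify x_3² - 30·y_3² = 27994681 - 27994680 = 1 (should be 1). ✓

(x_1, y_1) = (11, 2); (x_3, y_3) = (5291, 966).


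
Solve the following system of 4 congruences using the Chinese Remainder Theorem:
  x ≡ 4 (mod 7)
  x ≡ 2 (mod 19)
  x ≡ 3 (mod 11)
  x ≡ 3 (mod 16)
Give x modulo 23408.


Product of moduli M = 7 · 19 · 11 · 16 = 23408.
Merge one congruence at a time:
  Start: x ≡ 4 (mod 7).
  Combine with x ≡ 2 (mod 19); new modulus lcm = 133.
    Write x = 4 + 7·t and substitute into x ≡ 2 (mod 19): 7·t ≡ 2 − 4 = -2 (mod 19).
    Reduce coefficients mod 19: 7·t ≡ 17 (mod 19).
    The inverse of 7 mod 19 is 11 (since 7·11 = 77 = 4·19 + 1), so t ≡ 11·17 = 187 ≡ 16 (mod 19).
    Then x = 4 + 7·16 = 116, valid modulo lcm(7, 19) = 133: x ≡ 116 (mod 133).
  Combine with x ≡ 3 (mod 11); new modulus lcm = 1463.
    Write x = 116 + 133·t and substitute into x ≡ 3 (mod 11): 133·t ≡ 3 − 116 = -113 (mod 11).
    Reduce coefficients mod 11: 1·t ≡ 8 (mod 11).
    So t ≡ 8 (mod 11).
    Then x = 116 + 133·8 = 1180, valid modulo lcm(133, 11) = 1463: x ≡ 1180 (mod 1463).
  Combine with x ≡ 3 (mod 16); new modulus lcm = 23408.
    Write x = 1180 + 1463·t and substitute into x ≡ 3 (mod 16): 1463·t ≡ 3 − 1180 = -1177 (mod 16).
    Reduce coefficients mod 16: 7·t ≡ 7 (mod 16).
    The inverse of 7 mod 16 is 7 (since 7·7 = 49 = 3·16 + 1), so t ≡ 7·7 = 49 ≡ 1 (mod 16).
    Then x = 1180 + 1463·1 = 2643, valid modulo lcm(1463, 16) = 23408: x ≡ 2643 (mod 23408).
Verify against each original: 2643 mod 7 = 4, 2643 mod 19 = 2, 2643 mod 11 = 3, 2643 mod 16 = 3.

x ≡ 2643 (mod 23408).


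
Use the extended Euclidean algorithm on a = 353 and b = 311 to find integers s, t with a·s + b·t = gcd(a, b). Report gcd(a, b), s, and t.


Euclidean algorithm on (353, 311) — divide until remainder is 0:
  353 = 1 · 311 + 42
  311 = 7 · 42 + 17
  42 = 2 · 17 + 8
  17 = 2 · 8 + 1
  8 = 8 · 1 + 0
gcd(353, 311) = 1.
Track Bezout coefficients alongside the remainders: start with r₀ = 353 = a·1 + b·0 (s = 1, t = 0) and r₁ = 311 = a·0 + b·1 (s = 0, t = 1); each new remainder r_{k+1} = r_{k-1} − q_k·r_k inherits s_{k+1} = s_{k-1} − q_k·s_k, t_{k+1} = t_{k-1} − q_k·t_k, so r_k = a·s_k + b·t_k at every step:
  q = 1: r = 42, s = 1 − 1·0 = 1, t = 0 − 1·1 = -1  (check: 353·1 + 311·(-1) = 42)
  q = 7: r = 17, s = 0 − 7·1 = -7, t = 1 − 7·(-1) = 8  (check: 353·(-7) + 311·8 = 17)
  q = 2: r = 8, s = 1 − 2·(-7) = 15, t = -1 − 2·8 = -17  (check: 353·15 + 311·(-17) = 8)
  q = 2: r = 1, s = -7 − 2·15 = -37, t = 8 − 2·(-17) = 42  (check: 353·(-37) + 311·42 = 1)
The row with r = 1 (the gcd) gives the Bezout coefficients s = -37, t = 42.
Result: 353 · (-37) + 311 · (42) = 1.

gcd(353, 311) = 1; s = -37, t = 42 (check: 353·(-37) + 311·42 = 1).


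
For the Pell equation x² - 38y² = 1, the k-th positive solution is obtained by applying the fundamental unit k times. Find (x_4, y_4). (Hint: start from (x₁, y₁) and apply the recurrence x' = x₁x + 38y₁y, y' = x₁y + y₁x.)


Step 1: Find the fundamental solution (x₁, y₁) of x² - 38y² = 1.
  Expand √38 as a continued fraction. a₀ = ⌊√38⌋ = 6; iterate m_{k+1} = d_k·a_k − m_k, d_{k+1} = (38 − m_{k+1}²)/d_k, a_{k+1} = ⌊(a₀ + m_{k+1})/d_{k+1}⌋ (starting m₀ = 0, d₀ = 1), with convergents p_k = a_k·p_{k-1} + p_{k-2}, q_k = a_k·q_{k-1} + q_{k-2} (p₋₁ = 1, q₋₁ = 0):
  k = 0: a₀ = 6; p₀/q₀ = 6/1; p₀² − 38·q₀² = 36 − 38 = -2.
  k = 1: m = 6, d = 2, a = ⌊(6 + 6)/2⌋ = 6; p/q = (6·6 + 1)/(6·1 + 0) = 37/6; p² − 38·q² = 1369 − 1368 = 1.
  The first convergent with p² − 38·q² = 1 gives the fundamental solution (x₁, y₁) = (37, 6).
Step 2: Apply the recurrence (x_{n+1}, y_{n+1}) = (x₁x_n + 38y₁y_n, x₁y_n + y₁x_n) repeatedly.
  From (x_1, y_1) = (37, 6): x_2 = 37·37 + 38·6·6 = 2737; y_2 = 37·6 + 6·37 = 444.
  From (x_2, y_2) = (2737, 444): x_3 = 37·2737 + 38·6·444 = 202501; y_3 = 37·444 + 6·2737 = 32850.
  From (x_3, y_3) = (202501, 32850): x_4 = 37·202501 + 38·6·32850 = 14982337; y_4 = 37·32850 + 6·202501 = 2430456.
Step 3: Verify x_4² - 38·y_4² = 224470421981569 - 224470421981568 = 1 (should be 1). ✓

(x_1, y_1) = (37, 6); (x_4, y_4) = (14982337, 2430456).


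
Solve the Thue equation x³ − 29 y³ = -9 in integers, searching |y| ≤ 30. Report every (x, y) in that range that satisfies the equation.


The equation is x³ - 29y³ = -9. For fixed y, x³ = 29·y³ − 9, so a solution requires the RHS to be a perfect cube.
Strategy: iterate y from -30 to 30, compute RHS = 29·y³ − 9, and check whether it is a (positive or negative) perfect cube.
Check small values of y:
  y = 0: RHS = -9 is not a perfect cube.
  y = 1: RHS = 20 is not a perfect cube.
  y = -1: RHS = -38 is not a perfect cube.
  y = 2: RHS = 223 is not a perfect cube.
  y = -2: RHS = -241 is not a perfect cube.
  y = 3: RHS = 774 is not a perfect cube.
  y = -3: RHS = -792 is not a perfect cube.
Continuing the search up to |y| = 30 finds no solutions either.
No (x, y) in the scanned range satisfies the equation.

No integer solutions with |y| ≤ 30.


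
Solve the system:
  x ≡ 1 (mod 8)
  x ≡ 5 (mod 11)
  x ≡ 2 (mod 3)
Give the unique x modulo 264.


Moduli 8, 11, 3 are pairwise coprime; by CRT there is a unique solution modulo M = 8 · 11 · 3 = 264.
Solve pairwise, accumulating the modulus:
  Start with x ≡ 1 (mod 8).
  Combine with x ≡ 5 (mod 11): since gcd(8, 11) = 1, we get a unique residue mod 88.
    Write x = 1 + 8·t and substitute into x ≡ 5 (mod 11): 8·t ≡ 5 − 1 = 4 (mod 11).
    The inverse of 8 mod 11 is 7 (since 8·7 = 56 = 5·11 + 1), so t ≡ 7·4 = 28 ≡ 6 (mod 11).
    Then x = 1 + 8·6 = 49, valid modulo lcm(8, 11) = 88: x ≡ 49 (mod 88).
  Combine with x ≡ 2 (mod 3): since gcd(88, 3) = 1, we get a unique residue mod 264.
    Write x = 49 + 88·t and substitute into x ≡ 2 (mod 3): 88·t ≡ 2 − 49 = -47 (mod 3).
    Reduce coefficients mod 3: 1·t ≡ 1 (mod 3).
    So t ≡ 1 (mod 3).
    Then x = 49 + 88·1 = 137, valid modulo lcm(88, 3) = 264: x ≡ 137 (mod 264).
Verify: 137 mod 8 = 1 ✓, 137 mod 11 = 5 ✓, 137 mod 3 = 2 ✓.

x ≡ 137 (mod 264).


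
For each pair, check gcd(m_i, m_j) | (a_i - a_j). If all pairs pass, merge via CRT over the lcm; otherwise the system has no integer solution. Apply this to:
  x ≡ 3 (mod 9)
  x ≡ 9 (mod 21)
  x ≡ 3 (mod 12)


Moduli 9, 21, 12 are not pairwise coprime, so CRT works modulo lcm(m_i) when all pairwise compatibility conditions hold.
Pairwise compatibility: gcd(m_i, m_j) must divide a_i - a_j for every pair.
Merge one congruence at a time:
  Start: x ≡ 3 (mod 9).
  Combine with x ≡ 9 (mod 21): gcd(9, 21) = 3; 9 - 3 = 6, which IS divisible by 3, so compatible.
    Write x = 3 + 9·t and substitute into x ≡ 9 (mod 21): 9·t ≡ 9 − 3 = 6 (mod 21).
    Divide the congruence (and modulus) by g = 3: 3·t ≡ 2 (mod 7).
    The inverse of 3 mod 7 is 5 (since 3·5 = 15 = 2·7 + 1), so t ≡ 5·2 = 10 ≡ 3 (mod 7).
    Then x = 3 + 9·3 = 30, valid modulo lcm(9, 21) = 63: x ≡ 30 (mod 63).
  Combine with x ≡ 3 (mod 12): gcd(63, 12) = 3; 3 - 30 = -27, which IS divisible by 3, so compatible.
    Write x = 30 + 63·t and substitute into x ≡ 3 (mod 12): 63·t ≡ 3 − 30 = -27 (mod 12).
    Divide the congruence (and modulus) by g = 3: 21·t ≡ -9 (mod 4).
    Reduce coefficients mod 4: 1·t ≡ 3 (mod 4).
    So t ≡ 3 (mod 4).
    Then x = 30 + 63·3 = 219, valid modulo lcm(63, 12) = 252: x ≡ 219 (mod 252).
Verify: 219 mod 9 = 3, 219 mod 21 = 9, 219 mod 12 = 3.

x ≡ 219 (mod 252).


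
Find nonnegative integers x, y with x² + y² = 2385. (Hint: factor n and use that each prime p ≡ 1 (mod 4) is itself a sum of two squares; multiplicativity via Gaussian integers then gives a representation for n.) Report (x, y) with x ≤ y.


Step 1: Factor n = 2385 = 3^2 · 5 · 53.
Step 2: Check the mod-4 condition on each prime factor: 3 ≡ 3 (mod 4), exponent 2 (must be even); 5 ≡ 1 (mod 4), exponent 1; 53 ≡ 1 (mod 4), exponent 1.
All primes ≡ 3 (mod 4) appear to even exponent (or don't appear), so by the two-squares theorem n IS expressible as a sum of two squares.
Step 3: Build a representation. Group n = k² · m with k = 3 and m = 5 · 53 = 265 (a product of primes ≡ 1 (mod 4)); a representation of m scales to one of n via (k·x)² + (k·y)² = k²(x² + y²). Each prime p ≡ 1 (mod 4) is itself a sum of two squares; find a² by testing p − a² for a perfect square:
  5: 5 − 1² = 4 = 2² ⇒ 5 = 1² + 2².
  53: 53 − 1² = 52, 53 − 2² = 49 = 7² ⇒ 53 = 2² + 7².
  Combine using the Brahmagupta–Fibonacci identity (a² + b²)(c² + d²) = (ac − bd)² + (ad + bc)² = (ac + bd)² + (ad − bc)²:
  5 · 53 = 265: from (1² + 2²)(2² + 7²), take (1·2 − 2·7, 1·7 + 2·2) = (2 − 14, 7 + 4) = (-12, 11); dropping signs (only squares matter) gives (12, 11); check 12² + 11² = 144 + 121 = 265 ✓.
  Scale by k = 3: (3·12, 3·11) = (36, 33).
Step 4: Order so x ≤ y and verify: 33² + 36² = 1089 + 1296 = 2385 = n. ✓

n = 2385 = 33² + 36² (one valid representation with x ≤ y).


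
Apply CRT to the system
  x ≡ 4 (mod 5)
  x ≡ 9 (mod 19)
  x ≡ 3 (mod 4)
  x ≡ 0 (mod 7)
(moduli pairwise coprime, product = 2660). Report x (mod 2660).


Product of moduli M = 5 · 19 · 4 · 7 = 2660.
Merge one congruence at a time:
  Start: x ≡ 4 (mod 5).
  Combine with x ≡ 9 (mod 19); new modulus lcm = 95.
    Write x = 4 + 5·t and substitute into x ≡ 9 (mod 19): 5·t ≡ 9 − 4 = 5 (mod 19).
    The inverse of 5 mod 19 is 4 (since 5·4 = 20 = 1·19 + 1), so t ≡ 4·5 = 20 ≡ 1 (mod 19).
    Then x = 4 + 5·1 = 9, valid modulo lcm(5, 19) = 95: x ≡ 9 (mod 95).
  Combine with x ≡ 3 (mod 4); new modulus lcm = 380.
    Write x = 9 + 95·t and substitute into x ≡ 3 (mod 4): 95·t ≡ 3 − 9 = -6 (mod 4).
    Reduce coefficients mod 4: 3·t ≡ 2 (mod 4).
    The inverse of 3 mod 4 is 3 (since 3·3 = 9 = 2·4 + 1), so t ≡ 3·2 = 6 ≡ 2 (mod 4).
    Then x = 9 + 95·2 = 199, valid modulo lcm(95, 4) = 380: x ≡ 199 (mod 380).
  Combine with x ≡ 0 (mod 7); new modulus lcm = 2660.
    Write x = 199 + 380·t and substitute into x ≡ 0 (mod 7): 380·t ≡ 0 − 199 = -199 (mod 7).
    Reduce coefficients mod 7: 2·t ≡ 4 (mod 7).
    The inverse of 2 mod 7 is 4 (since 2·4 = 8 = 1·7 + 1), so t ≡ 4·4 = 16 ≡ 2 (mod 7).
    Then x = 199 + 380·2 = 959, valid modulo lcm(380, 7) = 2660: x ≡ 959 (mod 2660).
Verify against each original: 959 mod 5 = 4, 959 mod 19 = 9, 959 mod 4 = 3, 959 mod 7 = 0.

x ≡ 959 (mod 2660).


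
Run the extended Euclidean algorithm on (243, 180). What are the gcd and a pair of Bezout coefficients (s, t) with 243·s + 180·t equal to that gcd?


Euclidean algorithm on (243, 180) — divide until remainder is 0:
  243 = 1 · 180 + 63
  180 = 2 · 63 + 54
  63 = 1 · 54 + 9
  54 = 6 · 9 + 0
gcd(243, 180) = 9.
Track Bezout coefficients alongside the remainders: start with r₀ = 243 = a·1 + b·0 (s = 1, t = 0) and r₁ = 180 = a·0 + b·1 (s = 0, t = 1); each new remainder r_{k+1} = r_{k-1} − q_k·r_k inherits s_{k+1} = s_{k-1} − q_k·s_k, t_{k+1} = t_{k-1} − q_k·t_k, so r_k = a·s_k + b·t_k at every step:
  q = 1: r = 63, s = 1 − 1·0 = 1, t = 0 − 1·1 = -1  (check: 243·1 + 180·(-1) = 63)
  q = 2: r = 54, s = 0 − 2·1 = -2, t = 1 − 2·(-1) = 3  (check: 243·(-2) + 180·3 = 54)
  q = 1: r = 9, s = 1 − 1·(-2) = 3, t = -1 − 1·3 = -4  (check: 243·3 + 180·(-4) = 9)
The row with r = 9 (the gcd) gives the Bezout coefficients s = 3, t = -4.
Result: 243 · (3) + 180 · (-4) = 9.

gcd(243, 180) = 9; s = 3, t = -4 (check: 243·3 + 180·(-4) = 9).


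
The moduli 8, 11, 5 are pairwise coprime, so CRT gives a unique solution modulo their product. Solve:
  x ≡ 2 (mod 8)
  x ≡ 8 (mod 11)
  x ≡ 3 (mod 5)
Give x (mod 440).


Moduli 8, 11, 5 are pairwise coprime; by CRT there is a unique solution modulo M = 8 · 11 · 5 = 440.
Solve pairwise, accumulating the modulus:
  Start with x ≡ 2 (mod 8).
  Combine with x ≡ 8 (mod 11): since gcd(8, 11) = 1, we get a unique residue mod 88.
    Write x = 2 + 8·t and substitute into x ≡ 8 (mod 11): 8·t ≡ 8 − 2 = 6 (mod 11).
    The inverse of 8 mod 11 is 7 (since 8·7 = 56 = 5·11 + 1), so t ≡ 7·6 = 42 ≡ 9 (mod 11).
    Then x = 2 + 8·9 = 74, valid modulo lcm(8, 11) = 88: x ≡ 74 (mod 88).
  Combine with x ≡ 3 (mod 5): since gcd(88, 5) = 1, we get a unique residue mod 440.
    Write x = 74 + 88·t and substitute into x ≡ 3 (mod 5): 88·t ≡ 3 − 74 = -71 (mod 5).
    Reduce coefficients mod 5: 3·t ≡ 4 (mod 5).
    The inverse of 3 mod 5 is 2 (since 3·2 = 6 = 1·5 + 1), so t ≡ 2·4 = 8 ≡ 3 (mod 5).
    Then x = 74 + 88·3 = 338, valid modulo lcm(88, 5) = 440: x ≡ 338 (mod 440).
Verify: 338 mod 8 = 2 ✓, 338 mod 11 = 8 ✓, 338 mod 5 = 3 ✓.

x ≡ 338 (mod 440).


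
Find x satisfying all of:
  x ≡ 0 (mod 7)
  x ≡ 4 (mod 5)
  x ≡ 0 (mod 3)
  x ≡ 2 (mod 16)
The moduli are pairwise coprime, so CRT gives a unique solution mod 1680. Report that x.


Product of moduli M = 7 · 5 · 3 · 16 = 1680.
Merge one congruence at a time:
  Start: x ≡ 0 (mod 7).
  Combine with x ≡ 4 (mod 5); new modulus lcm = 35.
    Write x = 0 + 7·t and substitute into x ≡ 4 (mod 5): 7·t ≡ 4 − 0 = 4 (mod 5).
    Reduce coefficients mod 5: 2·t ≡ 4 (mod 5).
    The inverse of 2 mod 5 is 3 (since 2·3 = 6 = 1·5 + 1), so t ≡ 3·4 = 12 ≡ 2 (mod 5).
    Then x = 0 + 7·2 = 14, valid modulo lcm(7, 5) = 35: x ≡ 14 (mod 35).
  Combine with x ≡ 0 (mod 3); new modulus lcm = 105.
    Write x = 14 + 35·t and substitute into x ≡ 0 (mod 3): 35·t ≡ 0 − 14 = -14 (mod 3).
    Reduce coefficients mod 3: 2·t ≡ 1 (mod 3).
    The inverse of 2 mod 3 is 2 (since 2·2 = 4 = 1·3 + 1), so t ≡ 2·1 = 2 ≡ 2 (mod 3).
    Then x = 14 + 35·2 = 84, valid modulo lcm(35, 3) = 105: x ≡ 84 (mod 105).
  Combine with x ≡ 2 (mod 16); new modulus lcm = 1680.
    Write x = 84 + 105·t and substitute into x ≡ 2 (mod 16): 105·t ≡ 2 − 84 = -82 (mod 16).
    Reduce coefficients mod 16: 9·t ≡ 14 (mod 16).
    The inverse of 9 mod 16 is 9 (since 9·9 = 81 = 5·16 + 1), so t ≡ 9·14 = 126 ≡ 14 (mod 16).
    Then x = 84 + 105·14 = 1554, valid modulo lcm(105, 16) = 1680: x ≡ 1554 (mod 1680).
Verify against each original: 1554 mod 7 = 0, 1554 mod 5 = 4, 1554 mod 3 = 0, 1554 mod 16 = 2.

x ≡ 1554 (mod 1680).


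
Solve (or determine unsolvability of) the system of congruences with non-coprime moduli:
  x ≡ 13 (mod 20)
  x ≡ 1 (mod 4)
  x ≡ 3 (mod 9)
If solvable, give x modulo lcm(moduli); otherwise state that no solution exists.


Moduli 20, 4, 9 are not pairwise coprime, so CRT works modulo lcm(m_i) when all pairwise compatibility conditions hold.
Pairwise compatibility: gcd(m_i, m_j) must divide a_i - a_j for every pair.
Merge one congruence at a time:
  Start: x ≡ 13 (mod 20).
  Combine with x ≡ 1 (mod 4): gcd(20, 4) = 4; 1 - 13 = -12, which IS divisible by 4, so compatible.
    Write x = 13 + 20·t and substitute into x ≡ 1 (mod 4): 20·t ≡ 1 − 13 = -12 (mod 4).
    Divide the congruence (and modulus) by g = 4: 5·t ≡ -3 (mod 1).
    Modulo 1 every t works; take t = 0.
    Then x = 13 + 20·0 = 13, valid modulo lcm(20, 4) = 20: x ≡ 13 (mod 20).
  Combine with x ≡ 3 (mod 9): gcd(20, 9) = 1; 3 - 13 = -10, which IS divisible by 1, so compatible.
    Write x = 13 + 20·t and substitute into x ≡ 3 (mod 9): 20·t ≡ 3 − 13 = -10 (mod 9).
    Reduce coefficients mod 9: 2·t ≡ 8 (mod 9).
    The inverse of 2 mod 9 is 5 (since 2·5 = 10 = 1·9 + 1), so t ≡ 5·8 = 40 ≡ 4 (mod 9).
    Then x = 13 + 20·4 = 93, valid modulo lcm(20, 9) = 180: x ≡ 93 (mod 180).
Verify: 93 mod 20 = 13, 93 mod 4 = 1, 93 mod 9 = 3.

x ≡ 93 (mod 180).


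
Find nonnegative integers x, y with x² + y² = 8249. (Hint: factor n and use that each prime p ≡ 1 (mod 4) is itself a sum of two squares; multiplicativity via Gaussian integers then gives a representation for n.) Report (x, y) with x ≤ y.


Step 1: Factor n = 8249 = 73 · 113.
Step 2: Check the mod-4 condition on each prime factor: 73 ≡ 1 (mod 4), exponent 1; 113 ≡ 1 (mod 4), exponent 1.
All primes ≡ 3 (mod 4) appear to even exponent (or don't appear), so by the two-squares theorem n IS expressible as a sum of two squares.
Step 3: Build a representation. Here n = 73 · 113 is a product of primes ≡ 1 (mod 4). Each prime p ≡ 1 (mod 4) is itself a sum of two squares; find a² by testing p − a² for a perfect square:
  73: 73 − 1² = 72, 73 − 2² = 69, 73 − 3² = 64 = 8² ⇒ 73 = 3² + 8².
  113: 113 − 1² = 112, 113 − 2² = 109, 113 − 3² = 104, 113 − 4² = 97, 113 − 5² = 88, 113 − 6² = 77, 113 − 7² = 64 = 8² ⇒ 113 = 7² + 8².
  Combine using the Brahmagupta–Fibonacci identity (a² + b²)(c² + d²) = (ac − bd)² + (ad + bc)² = (ac + bd)² + (ad − bc)²:
  73 · 113 = 8249: from (3² + 8²)(7² + 8²), take (3·7 − 8·8, 3·8 + 8·7) = (21 − 64, 24 + 56) = (-43, 80); dropping signs (only squares matter) gives (43, 80); check 43² + 80² = 1849 + 6400 = 8249 ✓.
Step 4: Order so x ≤ y and verify: 43² + 80² = 1849 + 6400 = 8249 = n. ✓

n = 8249 = 43² + 80² (one valid representation with x ≤ y).


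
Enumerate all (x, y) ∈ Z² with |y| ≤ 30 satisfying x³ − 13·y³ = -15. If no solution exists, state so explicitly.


The equation is x³ - 13y³ = -15. For fixed y, x³ = 13·y³ − 15, so a solution requires the RHS to be a perfect cube.
Strategy: iterate y from -30 to 30, compute RHS = 13·y³ − 15, and check whether it is a (positive or negative) perfect cube.
Check small values of y:
  y = 0: RHS = -15 is not a perfect cube.
  y = 1: RHS = -2 is not a perfect cube.
  y = -1: RHS = -28 is not a perfect cube.
  y = 2: RHS = 89 is not a perfect cube.
  y = -2: RHS = -119 is not a perfect cube.
  y = 3: RHS = 336 is not a perfect cube.
  y = -3: RHS = -366 is not a perfect cube.
Continuing the search up to |y| = 30 finds no solutions either.
No (x, y) in the scanned range satisfies the equation.

No integer solutions with |y| ≤ 30.


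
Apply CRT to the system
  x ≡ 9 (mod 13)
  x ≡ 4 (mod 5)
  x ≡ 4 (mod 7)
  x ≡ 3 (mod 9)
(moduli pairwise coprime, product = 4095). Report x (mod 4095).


Product of moduli M = 13 · 5 · 7 · 9 = 4095.
Merge one congruence at a time:
  Start: x ≡ 9 (mod 13).
  Combine with x ≡ 4 (mod 5); new modulus lcm = 65.
    Write x = 9 + 13·t and substitute into x ≡ 4 (mod 5): 13·t ≡ 4 − 9 = -5 (mod 5).
    Reduce coefficients mod 5: 3·t ≡ 0 (mod 5).
    The inverse of 3 mod 5 is 2 (since 3·2 = 6 = 1·5 + 1), so t ≡ 2·0 = 0 ≡ 0 (mod 5).
    Then x = 9 + 13·0 = 9, valid modulo lcm(13, 5) = 65: x ≡ 9 (mod 65).
  Combine with x ≡ 4 (mod 7); new modulus lcm = 455.
    Write x = 9 + 65·t and substitute into x ≡ 4 (mod 7): 65·t ≡ 4 − 9 = -5 (mod 7).
    Reduce coefficients mod 7: 2·t ≡ 2 (mod 7).
    The inverse of 2 mod 7 is 4 (since 2·4 = 8 = 1·7 + 1), so t ≡ 4·2 = 8 ≡ 1 (mod 7).
    Then x = 9 + 65·1 = 74, valid modulo lcm(65, 7) = 455: x ≡ 74 (mod 455).
  Combine with x ≡ 3 (mod 9); new modulus lcm = 4095.
    Write x = 74 + 455·t and substitute into x ≡ 3 (mod 9): 455·t ≡ 3 − 74 = -71 (mod 9).
    Reduce coefficients mod 9: 5·t ≡ 1 (mod 9).
    The inverse of 5 mod 9 is 2 (since 5·2 = 10 = 1·9 + 1), so t ≡ 2·1 = 2 ≡ 2 (mod 9).
    Then x = 74 + 455·2 = 984, valid modulo lcm(455, 9) = 4095: x ≡ 984 (mod 4095).
Verify against each original: 984 mod 13 = 9, 984 mod 5 = 4, 984 mod 7 = 4, 984 mod 9 = 3.

x ≡ 984 (mod 4095).


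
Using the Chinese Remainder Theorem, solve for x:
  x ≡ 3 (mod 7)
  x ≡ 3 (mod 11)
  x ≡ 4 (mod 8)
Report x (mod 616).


Moduli 7, 11, 8 are pairwise coprime; by CRT there is a unique solution modulo M = 7 · 11 · 8 = 616.
Solve pairwise, accumulating the modulus:
  Start with x ≡ 3 (mod 7).
  Combine with x ≡ 3 (mod 11): since gcd(7, 11) = 1, we get a unique residue mod 77.
    Write x = 3 + 7·t and substitute into x ≡ 3 (mod 11): 7·t ≡ 3 − 3 = 0 (mod 11).
    The inverse of 7 mod 11 is 8 (since 7·8 = 56 = 5·11 + 1), so t ≡ 8·0 = 0 ≡ 0 (mod 11).
    Then x = 3 + 7·0 = 3, valid modulo lcm(7, 11) = 77: x ≡ 3 (mod 77).
  Combine with x ≡ 4 (mod 8): since gcd(77, 8) = 1, we get a unique residue mod 616.
    Write x = 3 + 77·t and substitute into x ≡ 4 (mod 8): 77·t ≡ 4 − 3 = 1 (mod 8).
    Reduce coefficients mod 8: 5·t ≡ 1 (mod 8).
    The inverse of 5 mod 8 is 5 (since 5·5 = 25 = 3·8 + 1), so t ≡ 5·1 = 5 ≡ 5 (mod 8).
    Then x = 3 + 77·5 = 388, valid modulo lcm(77, 8) = 616: x ≡ 388 (mod 616).
Verify: 388 mod 7 = 3 ✓, 388 mod 11 = 3 ✓, 388 mod 8 = 4 ✓.

x ≡ 388 (mod 616).


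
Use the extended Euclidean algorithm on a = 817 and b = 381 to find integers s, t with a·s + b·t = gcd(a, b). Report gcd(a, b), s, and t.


Euclidean algorithm on (817, 381) — divide until remainder is 0:
  817 = 2 · 381 + 55
  381 = 6 · 55 + 51
  55 = 1 · 51 + 4
  51 = 12 · 4 + 3
  4 = 1 · 3 + 1
  3 = 3 · 1 + 0
gcd(817, 381) = 1.
Track Bezout coefficients alongside the remainders: start with r₀ = 817 = a·1 + b·0 (s = 1, t = 0) and r₁ = 381 = a·0 + b·1 (s = 0, t = 1); each new remainder r_{k+1} = r_{k-1} − q_k·r_k inherits s_{k+1} = s_{k-1} − q_k·s_k, t_{k+1} = t_{k-1} − q_k·t_k, so r_k = a·s_k + b·t_k at every step:
  q = 2: r = 55, s = 1 − 2·0 = 1, t = 0 − 2·1 = -2  (check: 817·1 + 381·(-2) = 55)
  q = 6: r = 51, s = 0 − 6·1 = -6, t = 1 − 6·(-2) = 13  (check: 817·(-6) + 381·13 = 51)
  q = 1: r = 4, s = 1 − 1·(-6) = 7, t = -2 − 1·13 = -15  (check: 817·7 + 381·(-15) = 4)
  q = 12: r = 3, s = -6 − 12·7 = -90, t = 13 − 12·(-15) = 193  (check: 817·(-90) + 381·193 = 3)
  q = 1: r = 1, s = 7 − 1·(-90) = 97, t = -15 − 1·193 = -208  (check: 817·97 + 381·(-208) = 1)
The row with r = 1 (the gcd) gives the Bezout coefficients s = 97, t = -208.
Result: 817 · (97) + 381 · (-208) = 1.

gcd(817, 381) = 1; s = 97, t = -208 (check: 817·97 + 381·(-208) = 1).


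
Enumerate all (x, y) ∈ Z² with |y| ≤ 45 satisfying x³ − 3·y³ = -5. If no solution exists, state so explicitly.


The equation is x³ - 3y³ = -5. For fixed y, x³ = 3·y³ − 5, so a solution requires the RHS to be a perfect cube.
Strategy: iterate y from -45 to 45, compute RHS = 3·y³ − 5, and check whether it is a (positive or negative) perfect cube.
Check small values of y:
  y = 0: RHS = -5 is not a perfect cube.
  y = 1: RHS = -2 is not a perfect cube.
  y = -1: RHS = -8 = (-2)³ ⇒ x = -2 works.
  y = 2: RHS = 19 is not a perfect cube.
  y = -2: RHS = -29 is not a perfect cube.
  y = 3: RHS = 76 is not a perfect cube.
  y = -3: RHS = -86 is not a perfect cube.
Continuing the search up to |y| = 45 finds no further solutions beyond those listed.
Collected solutions: (-2, -1).

Solutions (with |y| ≤ 45): (-2, -1).


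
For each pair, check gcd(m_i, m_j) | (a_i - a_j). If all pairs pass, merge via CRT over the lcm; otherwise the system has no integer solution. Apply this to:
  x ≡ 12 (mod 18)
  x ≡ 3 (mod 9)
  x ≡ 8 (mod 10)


Moduli 18, 9, 10 are not pairwise coprime, so CRT works modulo lcm(m_i) when all pairwise compatibility conditions hold.
Pairwise compatibility: gcd(m_i, m_j) must divide a_i - a_j for every pair.
Merge one congruence at a time:
  Start: x ≡ 12 (mod 18).
  Combine with x ≡ 3 (mod 9): gcd(18, 9) = 9; 3 - 12 = -9, which IS divisible by 9, so compatible.
    Write x = 12 + 18·t and substitute into x ≡ 3 (mod 9): 18·t ≡ 3 − 12 = -9 (mod 9).
    Divide the congruence (and modulus) by g = 9: 2·t ≡ -1 (mod 1).
    Modulo 1 every t works; take t = 0.
    Then x = 12 + 18·0 = 12, valid modulo lcm(18, 9) = 18: x ≡ 12 (mod 18).
  Combine with x ≡ 8 (mod 10): gcd(18, 10) = 2; 8 - 12 = -4, which IS divisible by 2, so compatible.
    Write x = 12 + 18·t and substitute into x ≡ 8 (mod 10): 18·t ≡ 8 − 12 = -4 (mod 10).
    Divide the congruence (and modulus) by g = 2: 9·t ≡ -2 (mod 5).
    Reduce coefficients mod 5: 4·t ≡ 3 (mod 5).
    The inverse of 4 mod 5 is 4 (since 4·4 = 16 = 3·5 + 1), so t ≡ 4·3 = 12 ≡ 2 (mod 5).
    Then x = 12 + 18·2 = 48, valid modulo lcm(18, 10) = 90: x ≡ 48 (mod 90).
Verify: 48 mod 18 = 12, 48 mod 9 = 3, 48 mod 10 = 8.

x ≡ 48 (mod 90).
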